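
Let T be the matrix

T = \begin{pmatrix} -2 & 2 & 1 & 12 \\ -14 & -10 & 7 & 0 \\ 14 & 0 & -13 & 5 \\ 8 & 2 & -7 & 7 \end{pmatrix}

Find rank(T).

3

Row reduce to echelon form.
R2 ← R2 − (7)·R1: [0, -24, 0, -84]
R3 ← R3 + (7)·R1: [0, 14, -6, 89]
R4 ← R4 + (4)·R1: [0, 10, -3, 55]
R3 ← R3 + (7/12)·R2: [0, 0, -6, 40]
R4 ← R4 + (5/12)·R2: [0, 0, -3, 20]
R4 ← R4 − (1/2)·R3: [0, 0, 0, 0]
Echelon form has 3 nonzero rows, so rank(T) = 3.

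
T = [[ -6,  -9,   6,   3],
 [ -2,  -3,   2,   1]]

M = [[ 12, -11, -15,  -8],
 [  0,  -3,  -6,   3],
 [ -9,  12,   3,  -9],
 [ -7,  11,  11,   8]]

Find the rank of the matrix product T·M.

1

First compute TM:
[[-147, 198, 195,  -9],
 [-49,  66,  65,  -3]]
Now row reduce the product.
R2 ← R2 − (1/3)·R1: [0, 0, 0, 0]
1 nonzero row, so rank(TM) = 1.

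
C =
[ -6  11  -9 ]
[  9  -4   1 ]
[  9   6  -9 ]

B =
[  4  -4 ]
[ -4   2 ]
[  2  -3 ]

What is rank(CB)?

First compute CB:
[[-86,  73],
 [ 54, -47],
 [ -6,   3]]
Now row reduce the product.
R2 ← R2 + (27/43)·R1: [0, -50/43]
R3 ← R3 − (3/43)·R1: [0, -90/43]
R3 ← R3 − (9/5)·R2: [0, 0]
2 nonzero rows, so rank(CB) = 2.

2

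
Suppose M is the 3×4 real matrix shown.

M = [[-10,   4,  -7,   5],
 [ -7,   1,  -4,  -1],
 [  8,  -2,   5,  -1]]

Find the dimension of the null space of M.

Row reduce to echelon form.
R2 ← R2 − (7/10)·R1: [0, -9/5, 9/10, -9/2]
R3 ← R3 + (4/5)·R1: [0, 6/5, -3/5, 3]
R3 ← R3 + (2/3)·R2: [0, 0, 0, 0]
2 nonzero rows, so rank(M) = 2.
M has 4 columns; by rank–nullity, nullity = 4 − 2 = 2.

2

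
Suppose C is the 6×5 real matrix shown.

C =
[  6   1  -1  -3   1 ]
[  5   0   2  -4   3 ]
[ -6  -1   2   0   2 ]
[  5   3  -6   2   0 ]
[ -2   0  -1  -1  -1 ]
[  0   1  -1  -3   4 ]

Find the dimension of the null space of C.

Row reduce to echelon form.
R2 ← R2 − (5/6)·R1: [0, -5/6, 17/6, -3/2, 13/6]
R3 ← R3 + R1: [0, 0, 1, -3, 3]
R4 ← R4 − (5/6)·R1: [0, 13/6, -31/6, 9/2, -5/6]
R5 ← R5 + (1/3)·R1: [0, 1/3, -4/3, -2, -2/3]
R4 ← R4 + (13/5)·R2: [0, 0, 11/5, 3/5, 24/5]
R5 ← R5 + (2/5)·R2: [0, 0, -1/5, -13/5, 1/5]
R6 ← R6 + (6/5)·R2: [0, 0, 12/5, -24/5, 33/5]
R4 ← R4 − (11/5)·R3: [0, 0, 0, 36/5, -9/5]
R5 ← R5 + (1/5)·R3: [0, 0, 0, -16/5, 4/5]
R6 ← R6 − (12/5)·R3: [0, 0, 0, 12/5, -3/5]
R5 ← R5 + (4/9)·R4: [0, 0, 0, 0, 0]
R6 ← R6 − (1/3)·R4: [0, 0, 0, 0, 0]
4 nonzero rows, so rank(C) = 4.
C has 5 columns; by rank–nullity, nullity = 5 − 4 = 1.

1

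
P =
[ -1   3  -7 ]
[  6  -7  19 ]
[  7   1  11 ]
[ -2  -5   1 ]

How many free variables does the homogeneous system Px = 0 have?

Row reduce to echelon form.
R2 ← R2 + (6)·R1: [0, 11, -23]
R3 ← R3 + (7)·R1: [0, 22, -38]
R4 ← R4 − (2)·R1: [0, -11, 15]
R3 ← R3 − (2)·R2: [0, 0, 8]
R4 ← R4 + R2: [0, 0, -8]
R4 ← R4 + R3: [0, 0, 0]
3 nonzero rows, so rank(P) = 3.
P has 3 columns; by rank–nullity, nullity = 3 − 3 = 0.

0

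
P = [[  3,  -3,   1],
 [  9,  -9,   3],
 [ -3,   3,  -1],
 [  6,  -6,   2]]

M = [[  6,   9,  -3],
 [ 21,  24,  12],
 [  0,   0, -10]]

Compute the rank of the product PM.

1

First compute PM:
[[-45, -45, -55],
 [-135, -135, -165],
 [ 45,  45,  55],
 [-90, -90, -110]]
Now row reduce the product.
R2 ← R2 − (3)·R1: [0, 0, 0]
R3 ← R3 + R1: [0, 0, 0]
R4 ← R4 − (2)·R1: [0, 0, 0]
1 nonzero row, so rank(PM) = 1.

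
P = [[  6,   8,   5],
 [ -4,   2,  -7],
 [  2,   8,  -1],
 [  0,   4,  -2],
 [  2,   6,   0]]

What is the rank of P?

Row reduce to echelon form.
R2 ← R2 + (2/3)·R1: [0, 22/3, -11/3]
R3 ← R3 − (1/3)·R1: [0, 16/3, -8/3]
R5 ← R5 − (1/3)·R1: [0, 10/3, -5/3]
R3 ← R3 − (8/11)·R2: [0, 0, 0]
R4 ← R4 − (6/11)·R2: [0, 0, 0]
R5 ← R5 − (5/11)·R2: [0, 0, 0]
Echelon form has 2 nonzero rows, so rank(P) = 2.

2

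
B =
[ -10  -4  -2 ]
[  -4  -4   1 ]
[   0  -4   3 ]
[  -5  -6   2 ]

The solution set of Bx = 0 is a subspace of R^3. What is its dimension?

Row reduce to echelon form.
R2 ← R2 − (2/5)·R1: [0, -12/5, 9/5]
R4 ← R4 − (1/2)·R1: [0, -4, 3]
R3 ← R3 − (5/3)·R2: [0, 0, 0]
R4 ← R4 − (5/3)·R2: [0, 0, 0]
2 nonzero rows, so rank(B) = 2.
B has 3 columns; by rank–nullity, nullity = 3 − 2 = 1.

1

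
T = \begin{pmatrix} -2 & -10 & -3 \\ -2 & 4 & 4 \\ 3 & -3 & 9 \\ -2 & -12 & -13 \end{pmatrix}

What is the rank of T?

Row reduce to echelon form.
R2 ← R2 − R1: [0, 14, 7]
R3 ← R3 + (3/2)·R1: [0, -18, 9/2]
R4 ← R4 − R1: [0, -2, -10]
R3 ← R3 + (9/7)·R2: [0, 0, 27/2]
R4 ← R4 + (1/7)·R2: [0, 0, -9]
R4 ← R4 + (2/3)·R3: [0, 0, 0]
Echelon form has 3 nonzero rows, so rank(T) = 3.

3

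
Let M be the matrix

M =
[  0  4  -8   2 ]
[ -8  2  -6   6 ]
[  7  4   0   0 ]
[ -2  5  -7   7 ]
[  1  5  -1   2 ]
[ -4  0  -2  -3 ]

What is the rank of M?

Row reduce to echelon form.
Swap R1 ↔ R2
R3 ← R3 + (7/8)·R1: [0, 23/4, -21/4, 21/4]
R4 ← R4 − (1/4)·R1: [0, 9/2, -11/2, 11/2]
R5 ← R5 + (1/8)·R1: [0, 21/4, -7/4, 11/4]
R6 ← R6 − (1/2)·R1: [0, -1, 1, -6]
R3 ← R3 − (23/16)·R2: [0, 0, 25/4, 19/8]
R4 ← R4 − (9/8)·R2: [0, 0, 7/2, 13/4]
R5 ← R5 − (21/16)·R2: [0, 0, 35/4, 1/8]
R6 ← R6 + (1/4)·R2: [0, 0, -1, -11/2]
R4 ← R4 − (14/25)·R3: [0, 0, 0, 48/25]
R5 ← R5 − (7/5)·R3: [0, 0, 0, -16/5]
R6 ← R6 + (4/25)·R3: [0, 0, 0, -128/25]
R5 ← R5 + (5/3)·R4: [0, 0, 0, 0]
R6 ← R6 + (8/3)·R4: [0, 0, 0, 0]
Echelon form has 4 nonzero rows, so rank(M) = 4.

4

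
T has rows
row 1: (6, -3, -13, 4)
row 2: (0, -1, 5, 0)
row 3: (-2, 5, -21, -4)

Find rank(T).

3

Row reduce to echelon form.
R3 ← R3 + (1/3)·R1: [0, 4, -76/3, -8/3]
R3 ← R3 + (4)·R2: [0, 0, -16/3, -8/3]
Echelon form has 3 nonzero rows, so rank(T) = 3.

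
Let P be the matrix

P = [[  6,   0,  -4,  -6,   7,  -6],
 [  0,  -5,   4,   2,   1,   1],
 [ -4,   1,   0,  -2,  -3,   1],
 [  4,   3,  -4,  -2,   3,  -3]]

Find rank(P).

Row reduce to echelon form.
R3 ← R3 + (2/3)·R1: [0, 1, -8/3, -6, 5/3, -3]
R4 ← R4 − (2/3)·R1: [0, 3, -4/3, 2, -5/3, 1]
R3 ← R3 + (1/5)·R2: [0, 0, -28/15, -28/5, 28/15, -14/5]
R4 ← R4 + (3/5)·R2: [0, 0, 16/15, 16/5, -16/15, 8/5]
R4 ← R4 + (4/7)·R3: [0, 0, 0, 0, 0, 0]
Echelon form has 3 nonzero rows, so rank(P) = 3.

3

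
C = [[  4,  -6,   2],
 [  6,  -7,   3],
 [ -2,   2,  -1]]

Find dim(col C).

Row reduce to echelon form.
R2 ← R2 − (3/2)·R1: [0, 2, 0]
R3 ← R3 + (1/2)·R1: [0, -1, 0]
R3 ← R3 + (1/2)·R2: [0, 0, 0]
Echelon form has 2 nonzero rows, so rank(C) = 2.
The column space has dimension equal to the rank: 2.

2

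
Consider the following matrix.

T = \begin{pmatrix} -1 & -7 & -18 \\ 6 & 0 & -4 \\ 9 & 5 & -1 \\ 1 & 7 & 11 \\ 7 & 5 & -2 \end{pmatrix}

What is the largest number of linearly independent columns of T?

3

Row reduce to echelon form.
R2 ← R2 + (6)·R1: [0, -42, -112]
R3 ← R3 + (9)·R1: [0, -58, -163]
R4 ← R4 + R1: [0, 0, -7]
R5 ← R5 + (7)·R1: [0, -44, -128]
R3 ← R3 − (29/21)·R2: [0, 0, -25/3]
R5 ← R5 − (22/21)·R2: [0, 0, -32/3]
R4 ← R4 − (21/25)·R3: [0, 0, 0]
R5 ← R5 − (32/25)·R3: [0, 0, 0]
Echelon form has 3 nonzero rows, so rank(T) = 3.
The rank gives the maximum number of linearly independent columns: 3.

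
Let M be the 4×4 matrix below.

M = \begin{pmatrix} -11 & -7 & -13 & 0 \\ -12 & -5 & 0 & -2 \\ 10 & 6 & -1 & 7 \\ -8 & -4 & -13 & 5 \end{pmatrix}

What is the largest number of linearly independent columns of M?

3

Row reduce to echelon form.
R2 ← R2 − (12/11)·R1: [0, 29/11, 156/11, -2]
R3 ← R3 + (10/11)·R1: [0, -4/11, -141/11, 7]
R4 ← R4 − (8/11)·R1: [0, 12/11, -39/11, 5]
R3 ← R3 + (4/29)·R2: [0, 0, -315/29, 195/29]
R4 ← R4 − (12/29)·R2: [0, 0, -273/29, 169/29]
R4 ← R4 − (13/15)·R3: [0, 0, 0, 0]
Echelon form has 3 nonzero rows, so rank(M) = 3.
The rank gives the maximum number of linearly independent columns: 3.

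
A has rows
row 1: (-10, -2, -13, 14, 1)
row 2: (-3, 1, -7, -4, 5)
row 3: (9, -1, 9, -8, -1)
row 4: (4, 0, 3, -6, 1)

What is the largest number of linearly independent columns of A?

3

Row reduce to echelon form.
R2 ← R2 − (3/10)·R1: [0, 8/5, -31/10, -41/5, 47/10]
R3 ← R3 + (9/10)·R1: [0, -14/5, -27/10, 23/5, -1/10]
R4 ← R4 + (2/5)·R1: [0, -4/5, -11/5, -2/5, 7/5]
R3 ← R3 + (7/4)·R2: [0, 0, -65/8, -39/4, 65/8]
R4 ← R4 + (1/2)·R2: [0, 0, -15/4, -9/2, 15/4]
R4 ← R4 − (6/13)·R3: [0, 0, 0, 0, 0]
Echelon form has 3 nonzero rows, so rank(A) = 3.
The rank gives the maximum number of linearly independent columns: 3.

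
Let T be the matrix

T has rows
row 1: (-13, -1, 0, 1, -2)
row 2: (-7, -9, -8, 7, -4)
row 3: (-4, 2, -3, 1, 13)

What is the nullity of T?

2

Row reduce to echelon form.
R2 ← R2 − (7/13)·R1: [0, -110/13, -8, 84/13, -38/13]
R3 ← R3 − (4/13)·R1: [0, 30/13, -3, 9/13, 177/13]
R3 ← R3 + (3/11)·R2: [0, 0, -57/11, 27/11, 141/11]
3 nonzero rows, so rank(T) = 3.
T has 5 columns; by rank–nullity, nullity = 5 − 3 = 2.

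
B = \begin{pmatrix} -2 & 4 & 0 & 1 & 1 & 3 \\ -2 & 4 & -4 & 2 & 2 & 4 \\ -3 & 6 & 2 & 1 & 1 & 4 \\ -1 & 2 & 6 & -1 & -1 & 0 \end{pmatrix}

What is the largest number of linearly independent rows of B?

2

Row reduce to echelon form.
R2 ← R2 − R1: [0, 0, -4, 1, 1, 1]
R3 ← R3 − (3/2)·R1: [0, 0, 2, -1/2, -1/2, -1/2]
R4 ← R4 − (1/2)·R1: [0, 0, 6, -3/2, -3/2, -3/2]
R3 ← R3 + (1/2)·R2: [0, 0, 0, 0, 0, 0]
R4 ← R4 + (3/2)·R2: [0, 0, 0, 0, 0, 0]
Echelon form has 2 nonzero rows, so rank(B) = 2.
The rank gives the maximum number of linearly independent rows: 2.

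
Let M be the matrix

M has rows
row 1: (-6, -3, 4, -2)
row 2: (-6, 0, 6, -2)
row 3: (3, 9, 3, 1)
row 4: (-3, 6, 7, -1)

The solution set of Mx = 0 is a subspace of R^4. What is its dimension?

Row reduce to echelon form.
R2 ← R2 − R1: [0, 3, 2, 0]
R3 ← R3 + (1/2)·R1: [0, 15/2, 5, 0]
R4 ← R4 − (1/2)·R1: [0, 15/2, 5, 0]
R3 ← R3 − (5/2)·R2: [0, 0, 0, 0]
R4 ← R4 − (5/2)·R2: [0, 0, 0, 0]
2 nonzero rows, so rank(M) = 2.
M has 4 columns; by rank–nullity, nullity = 4 − 2 = 2.

2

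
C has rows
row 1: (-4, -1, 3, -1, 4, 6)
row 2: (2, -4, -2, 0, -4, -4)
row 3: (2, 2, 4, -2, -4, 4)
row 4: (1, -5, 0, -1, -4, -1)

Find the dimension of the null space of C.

Row reduce to echelon form.
R2 ← R2 + (1/2)·R1: [0, -9/2, -1/2, -1/2, -2, -1]
R3 ← R3 + (1/2)·R1: [0, 3/2, 11/2, -5/2, -2, 7]
R4 ← R4 + (1/4)·R1: [0, -21/4, 3/4, -5/4, -3, 1/2]
R3 ← R3 + (1/3)·R2: [0, 0, 16/3, -8/3, -8/3, 20/3]
R4 ← R4 − (7/6)·R2: [0, 0, 4/3, -2/3, -2/3, 5/3]
R4 ← R4 − (1/4)·R3: [0, 0, 0, 0, 0, 0]
3 nonzero rows, so rank(C) = 3.
C has 6 columns; by rank–nullity, nullity = 6 − 3 = 3.

3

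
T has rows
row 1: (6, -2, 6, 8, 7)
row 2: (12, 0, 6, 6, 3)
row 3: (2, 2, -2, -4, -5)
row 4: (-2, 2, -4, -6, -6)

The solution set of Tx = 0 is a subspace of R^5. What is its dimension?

3

Row reduce to echelon form.
R2 ← R2 − (2)·R1: [0, 4, -6, -10, -11]
R3 ← R3 − (1/3)·R1: [0, 8/3, -4, -20/3, -22/3]
R4 ← R4 + (1/3)·R1: [0, 4/3, -2, -10/3, -11/3]
R3 ← R3 − (2/3)·R2: [0, 0, 0, 0, 0]
R4 ← R4 − (1/3)·R2: [0, 0, 0, 0, 0]
2 nonzero rows, so rank(T) = 2.
T has 5 columns; by rank–nullity, nullity = 5 − 2 = 3.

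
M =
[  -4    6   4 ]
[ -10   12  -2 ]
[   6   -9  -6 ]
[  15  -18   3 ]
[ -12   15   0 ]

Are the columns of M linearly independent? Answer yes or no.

no

Row reduce M to echelon form.
R2 ← R2 − (5/2)·R1: [0, -3, -12]
R3 ← R3 + (3/2)·R1: [0, 0, 0]
R4 ← R4 + (15/4)·R1: [0, 9/2, 18]
R5 ← R5 − (3)·R1: [0, -3, -12]
R4 ← R4 + (3/2)·R2: [0, 0, 0]
R5 ← R5 − R2: [0, 0, 0]
2 pivots among 3 columns.
Only 2 < 3 pivot columns, so the columns are linearly dependent.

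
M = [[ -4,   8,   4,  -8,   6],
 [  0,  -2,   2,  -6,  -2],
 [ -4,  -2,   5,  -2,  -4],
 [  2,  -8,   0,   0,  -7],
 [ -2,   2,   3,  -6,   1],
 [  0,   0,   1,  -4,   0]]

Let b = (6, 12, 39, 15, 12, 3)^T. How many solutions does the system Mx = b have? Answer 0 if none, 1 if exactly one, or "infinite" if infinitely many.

infinite

Row reduce the augmented matrix [M | b].
R3 ← R3 − R1: [0, -10, 1, 6, -10, 33]
R4 ← R4 + (1/2)·R1: [0, -4, 2, -4, -4, 18]
R5 ← R5 − (1/2)·R1: [0, -2, 1, -2, -2, 9]
R3 ← R3 − (5)·R2: [0, 0, -9, 36, 0, -27]
R4 ← R4 − (2)·R2: [0, 0, -2, 8, 0, -6]
R5 ← R5 − R2: [0, 0, -1, 4, 0, -3]
R4 ← R4 − (2/9)·R3: [0, 0, 0, 0, 0, 0]
R5 ← R5 − (1/9)·R3: [0, 0, 0, 0, 0, 0]
R6 ← R6 + (1/9)·R3: [0, 0, 0, 0, 0, 0]
The echelon form has 3 nonzero rows, and every pivot lies in the first 5 columns, so rank(M) = rank([M|b]) = 3.
The system is consistent.
rank = 3 < 5 unknowns, so there are infinitely many solutions.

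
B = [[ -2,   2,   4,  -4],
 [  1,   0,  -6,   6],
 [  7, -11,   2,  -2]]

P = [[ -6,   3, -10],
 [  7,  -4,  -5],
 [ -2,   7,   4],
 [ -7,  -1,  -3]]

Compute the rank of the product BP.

2

First compute BP:
[[ 46,  18,  38],
 [-36, -45, -52],
 [-109,  81,  -1]]
Now row reduce the product.
R2 ← R2 + (18/23)·R1: [0, -711/23, -512/23]
R3 ← R3 + (109/46)·R1: [0, 2844/23, 2048/23]
R3 ← R3 + (4)·R2: [0, 0, 0]
2 nonzero rows, so rank(BP) = 2.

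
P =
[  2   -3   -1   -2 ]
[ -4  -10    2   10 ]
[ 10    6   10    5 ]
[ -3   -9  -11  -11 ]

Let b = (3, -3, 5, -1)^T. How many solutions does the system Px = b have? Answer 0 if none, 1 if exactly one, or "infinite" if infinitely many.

0

Row reduce the augmented matrix [P | b].
R2 ← R2 + (2)·R1: [0, -16, 0, 6, 3]
R3 ← R3 − (5)·R1: [0, 21, 15, 15, -10]
R4 ← R4 + (3/2)·R1: [0, -27/2, -25/2, -14, 7/2]
R3 ← R3 + (21/16)·R2: [0, 0, 15, 183/8, -97/16]
R4 ← R4 − (27/32)·R2: [0, 0, -25/2, -305/16, 31/32]
R4 ← R4 + (5/6)·R3: [0, 0, 0, 0, -49/12]
The echelon form has 4 nonzero rows; the last pivot sits in the augmented column, so rank(P) = 3 but rank([P|b]) = 4.
Since the ranks differ, the system is inconsistent.
It has no solutions.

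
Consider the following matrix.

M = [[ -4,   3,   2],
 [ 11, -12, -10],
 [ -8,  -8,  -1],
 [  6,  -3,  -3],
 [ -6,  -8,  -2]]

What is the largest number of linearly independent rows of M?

3

Row reduce to echelon form.
R2 ← R2 + (11/4)·R1: [0, -15/4, -9/2]
R3 ← R3 − (2)·R1: [0, -14, -5]
R4 ← R4 + (3/2)·R1: [0, 3/2, 0]
R5 ← R5 − (3/2)·R1: [0, -25/2, -5]
R3 ← R3 − (56/15)·R2: [0, 0, 59/5]
R4 ← R4 + (2/5)·R2: [0, 0, -9/5]
R5 ← R5 − (10/3)·R2: [0, 0, 10]
R4 ← R4 + (9/59)·R3: [0, 0, 0]
R5 ← R5 − (50/59)·R3: [0, 0, 0]
Echelon form has 3 nonzero rows, so rank(M) = 3.
The rank gives the maximum number of linearly independent rows: 3.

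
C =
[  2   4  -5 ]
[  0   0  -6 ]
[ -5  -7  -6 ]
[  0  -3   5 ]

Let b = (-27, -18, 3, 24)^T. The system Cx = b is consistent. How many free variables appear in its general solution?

0

Row reduce the augmented matrix [C | b].
R3 ← R3 + (5/2)·R1: [0, 3, -37/2, -129/2]
Swap R2 ↔ R3
R4 ← R4 + R2: [0, 0, -27/2, -81/2]
R4 ← R4 − (9/4)·R3: [0, 0, 0, 0]
The echelon form has 3 nonzero rows, and every pivot lies in the first 3 columns, so rank(C) = rank([C|b]) = 3.
The system is consistent.
Free variables = (unknowns) − (rank) = 3 − 3 = 0.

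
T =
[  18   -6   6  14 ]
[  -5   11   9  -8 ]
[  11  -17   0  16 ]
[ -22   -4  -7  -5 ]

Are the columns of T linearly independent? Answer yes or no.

Row reduce T to echelon form.
R2 ← R2 + (5/18)·R1: [0, 28/3, 32/3, -37/9]
R3 ← R3 − (11/18)·R1: [0, -40/3, -11/3, 67/9]
R4 ← R4 + (11/9)·R1: [0, -34/3, 1/3, 109/9]
R3 ← R3 + (10/7)·R2: [0, 0, 81/7, 11/7]
R4 ← R4 + (17/14)·R2: [0, 0, 93/7, 299/42]
R4 ← R4 − (31/27)·R3: [0, 0, 0, 287/54]
4 pivots among 4 columns.
Every column is a pivot column, so the columns are linearly independent.

yes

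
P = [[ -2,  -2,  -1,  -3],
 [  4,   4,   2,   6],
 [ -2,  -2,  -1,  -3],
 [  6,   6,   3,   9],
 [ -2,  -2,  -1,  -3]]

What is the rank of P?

Row reduce to echelon form.
R2 ← R2 + (2)·R1: [0, 0, 0, 0]
R3 ← R3 − R1: [0, 0, 0, 0]
R4 ← R4 + (3)·R1: [0, 0, 0, 0]
R5 ← R5 − R1: [0, 0, 0, 0]
Echelon form has 1 nonzero row, so rank(P) = 1.

1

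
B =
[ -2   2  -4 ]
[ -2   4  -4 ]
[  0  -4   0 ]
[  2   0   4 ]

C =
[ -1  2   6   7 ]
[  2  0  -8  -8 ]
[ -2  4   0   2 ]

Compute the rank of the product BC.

First compute BC:
[[ 14, -20, -28, -38],
 [ 18, -20, -44, -54],
 [ -8,   0,  32,  32],
 [-10,  20,  12,  22]]
Now row reduce the product.
R2 ← R2 − (9/7)·R1: [0, 40/7, -8, -36/7]
R3 ← R3 + (4/7)·R1: [0, -80/7, 16, 72/7]
R4 ← R4 + (5/7)·R1: [0, 40/7, -8, -36/7]
R3 ← R3 + (2)·R2: [0, 0, 0, 0]
R4 ← R4 − R2: [0, 0, 0, 0]
2 nonzero rows, so rank(BC) = 2.

2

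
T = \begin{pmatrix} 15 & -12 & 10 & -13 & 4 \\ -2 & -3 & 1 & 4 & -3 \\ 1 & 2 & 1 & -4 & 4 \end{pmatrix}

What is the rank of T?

3

Row reduce to echelon form.
R2 ← R2 + (2/15)·R1: [0, -23/5, 7/3, 34/15, -37/15]
R3 ← R3 − (1/15)·R1: [0, 14/5, 1/3, -47/15, 56/15]
R3 ← R3 + (14/23)·R2: [0, 0, 121/69, -121/69, 154/69]
Echelon form has 3 nonzero rows, so rank(T) = 3.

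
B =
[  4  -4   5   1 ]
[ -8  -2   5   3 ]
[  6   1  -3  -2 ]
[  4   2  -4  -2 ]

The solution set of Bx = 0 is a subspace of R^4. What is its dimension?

2

Row reduce to echelon form.
R2 ← R2 + (2)·R1: [0, -10, 15, 5]
R3 ← R3 − (3/2)·R1: [0, 7, -21/2, -7/2]
R4 ← R4 − R1: [0, 6, -9, -3]
R3 ← R3 + (7/10)·R2: [0, 0, 0, 0]
R4 ← R4 + (3/5)·R2: [0, 0, 0, 0]
2 nonzero rows, so rank(B) = 2.
B has 4 columns; by rank–nullity, nullity = 4 − 2 = 2.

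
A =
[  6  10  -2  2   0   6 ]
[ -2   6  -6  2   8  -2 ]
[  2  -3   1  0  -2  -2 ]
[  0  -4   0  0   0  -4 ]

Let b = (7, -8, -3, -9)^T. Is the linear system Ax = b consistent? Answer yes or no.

Row reduce the augmented matrix [A | b].
R2 ← R2 + (1/3)·R1: [0, 28/3, -20/3, 8/3, 8, 0, -17/3]
R3 ← R3 − (1/3)·R1: [0, -19/3, 5/3, -2/3, -2, -4, -16/3]
R3 ← R3 + (19/28)·R2: [0, 0, -20/7, 8/7, 24/7, -4, -257/28]
R4 ← R4 + (3/7)·R2: [0, 0, -20/7, 8/7, 24/7, -4, -80/7]
R4 ← R4 − R3: [0, 0, 0, 0, 0, 0, -9/4]
The echelon form has 4 nonzero rows; the last pivot sits in the augmented column, so rank(A) = 3 but rank([A|b]) = 4.
Since the ranks differ, the system is inconsistent.

no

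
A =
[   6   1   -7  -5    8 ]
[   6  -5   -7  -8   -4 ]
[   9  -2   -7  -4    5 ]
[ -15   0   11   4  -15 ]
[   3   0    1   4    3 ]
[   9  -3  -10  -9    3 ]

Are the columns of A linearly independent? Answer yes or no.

no

Row reduce A to echelon form.
R2 ← R2 − R1: [0, -6, 0, -3, -12]
R3 ← R3 − (3/2)·R1: [0, -7/2, 7/2, 7/2, -7]
R4 ← R4 + (5/2)·R1: [0, 5/2, -13/2, -17/2, 5]
R5 ← R5 − (1/2)·R1: [0, -1/2, 9/2, 13/2, -1]
R6 ← R6 − (3/2)·R1: [0, -9/2, 1/2, -3/2, -9]
R3 ← R3 − (7/12)·R2: [0, 0, 7/2, 21/4, 0]
R4 ← R4 + (5/12)·R2: [0, 0, -13/2, -39/4, 0]
R5 ← R5 − (1/12)·R2: [0, 0, 9/2, 27/4, 0]
R6 ← R6 − (3/4)·R2: [0, 0, 1/2, 3/4, 0]
R4 ← R4 + (13/7)·R3: [0, 0, 0, 0, 0]
R5 ← R5 − (9/7)·R3: [0, 0, 0, 0, 0]
R6 ← R6 − (1/7)·R3: [0, 0, 0, 0, 0]
3 pivots among 5 columns.
Only 3 < 5 pivot columns, so the columns are linearly dependent.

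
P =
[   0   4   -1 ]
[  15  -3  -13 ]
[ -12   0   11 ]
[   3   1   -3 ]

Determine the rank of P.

Row reduce to echelon form.
Swap R1 ↔ R2
R3 ← R3 + (4/5)·R1: [0, -12/5, 3/5]
R4 ← R4 − (1/5)·R1: [0, 8/5, -2/5]
R3 ← R3 + (3/5)·R2: [0, 0, 0]
R4 ← R4 − (2/5)·R2: [0, 0, 0]
Echelon form has 2 nonzero rows, so rank(P) = 2.

2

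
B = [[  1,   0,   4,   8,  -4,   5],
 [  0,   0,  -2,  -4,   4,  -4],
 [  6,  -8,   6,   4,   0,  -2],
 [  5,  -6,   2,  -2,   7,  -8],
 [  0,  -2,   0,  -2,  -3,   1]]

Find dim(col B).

3

Row reduce to echelon form.
R3 ← R3 − (6)·R1: [0, -8, -18, -44, 24, -32]
R4 ← R4 − (5)·R1: [0, -6, -18, -42, 27, -33]
Swap R2 ↔ R3
R4 ← R4 − (3/4)·R2: [0, 0, -9/2, -9, 9, -9]
R5 ← R5 − (1/4)·R2: [0, 0, 9/2, 9, -9, 9]
R4 ← R4 − (9/4)·R3: [0, 0, 0, 0, 0, 0]
R5 ← R5 + (9/4)·R3: [0, 0, 0, 0, 0, 0]
Echelon form has 3 nonzero rows, so rank(B) = 3.
The column space has dimension equal to the rank: 3.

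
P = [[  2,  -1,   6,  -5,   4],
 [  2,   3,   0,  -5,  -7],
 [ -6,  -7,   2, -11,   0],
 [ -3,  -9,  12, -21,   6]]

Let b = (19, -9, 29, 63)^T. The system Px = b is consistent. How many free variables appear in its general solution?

1

Row reduce the augmented matrix [P | b].
R2 ← R2 − R1: [0, 4, -6, 0, -11, -28]
R3 ← R3 + (3)·R1: [0, -10, 20, -26, 12, 86]
R4 ← R4 + (3/2)·R1: [0, -21/2, 21, -57/2, 12, 183/2]
R3 ← R3 + (5/2)·R2: [0, 0, 5, -26, -31/2, 16]
R4 ← R4 + (21/8)·R2: [0, 0, 21/4, -57/2, -135/8, 18]
R4 ← R4 − (21/20)·R3: [0, 0, 0, -6/5, -3/5, 6/5]
The echelon form has 4 nonzero rows, and every pivot lies in the first 5 columns, so rank(P) = rank([P|b]) = 4.
The system is consistent.
Free variables = (unknowns) − (rank) = 5 − 4 = 1.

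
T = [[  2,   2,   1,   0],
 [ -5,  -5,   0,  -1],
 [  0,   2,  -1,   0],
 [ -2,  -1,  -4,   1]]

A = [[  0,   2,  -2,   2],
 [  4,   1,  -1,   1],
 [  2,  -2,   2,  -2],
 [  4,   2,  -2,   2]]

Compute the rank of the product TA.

First compute TA:
[[ 10,   4,  -4,   4],
 [-24, -17,  17, -17],
 [  6,   4,  -4,   4],
 [ -8,   5,  -5,   5]]
Now row reduce the product.
R2 ← R2 + (12/5)·R1: [0, -37/5, 37/5, -37/5]
R3 ← R3 − (3/5)·R1: [0, 8/5, -8/5, 8/5]
R4 ← R4 + (4/5)·R1: [0, 41/5, -41/5, 41/5]
R3 ← R3 + (8/37)·R2: [0, 0, 0, 0]
R4 ← R4 + (41/37)·R2: [0, 0, 0, 0]
2 nonzero rows, so rank(TA) = 2.

2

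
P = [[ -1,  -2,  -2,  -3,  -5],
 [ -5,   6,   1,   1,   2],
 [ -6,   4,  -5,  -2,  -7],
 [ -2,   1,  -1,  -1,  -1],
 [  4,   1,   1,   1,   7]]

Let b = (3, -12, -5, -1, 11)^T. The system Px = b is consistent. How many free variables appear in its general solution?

0

Row reduce the augmented matrix [P | b].
R2 ← R2 − (5)·R1: [0, 16, 11, 16, 27, -27]
R3 ← R3 − (6)·R1: [0, 16, 7, 16, 23, -23]
R4 ← R4 − (2)·R1: [0, 5, 3, 5, 9, -7]
R5 ← R5 + (4)·R1: [0, -7, -7, -11, -13, 23]
R3 ← R3 − R2: [0, 0, -4, 0, -4, 4]
R4 ← R4 − (5/16)·R2: [0, 0, -7/16, 0, 9/16, 23/16]
R5 ← R5 + (7/16)·R2: [0, 0, -35/16, -4, -19/16, 179/16]
R4 ← R4 − (7/64)·R3: [0, 0, 0, 0, 1, 1]
R5 ← R5 − (35/64)·R3: [0, 0, 0, -4, 1, 9]
Swap R4 ↔ R5
The echelon form has 5 nonzero rows, and every pivot lies in the first 5 columns, so rank(P) = rank([P|b]) = 5.
The system is consistent.
Free variables = (unknowns) − (rank) = 5 − 5 = 0.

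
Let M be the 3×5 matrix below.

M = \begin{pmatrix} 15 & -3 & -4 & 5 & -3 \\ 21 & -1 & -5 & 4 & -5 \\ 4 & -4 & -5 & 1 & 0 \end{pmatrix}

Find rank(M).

3

Row reduce to echelon form.
R2 ← R2 − (7/5)·R1: [0, 16/5, 3/5, -3, -4/5]
R3 ← R3 − (4/15)·R1: [0, -16/5, -59/15, -1/3, 4/5]
R3 ← R3 + R2: [0, 0, -10/3, -10/3, 0]
Echelon form has 3 nonzero rows, so rank(M) = 3.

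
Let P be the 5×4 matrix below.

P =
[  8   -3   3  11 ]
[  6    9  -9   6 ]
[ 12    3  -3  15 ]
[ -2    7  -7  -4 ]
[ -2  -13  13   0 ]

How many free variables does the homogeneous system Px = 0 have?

Row reduce to echelon form.
R2 ← R2 − (3/4)·R1: [0, 45/4, -45/4, -9/4]
R3 ← R3 − (3/2)·R1: [0, 15/2, -15/2, -3/2]
R4 ← R4 + (1/4)·R1: [0, 25/4, -25/4, -5/4]
R5 ← R5 + (1/4)·R1: [0, -55/4, 55/4, 11/4]
R3 ← R3 − (2/3)·R2: [0, 0, 0, 0]
R4 ← R4 − (5/9)·R2: [0, 0, 0, 0]
R5 ← R5 + (11/9)·R2: [0, 0, 0, 0]
2 nonzero rows, so rank(P) = 2.
P has 4 columns; by rank–nullity, nullity = 4 − 2 = 2.

2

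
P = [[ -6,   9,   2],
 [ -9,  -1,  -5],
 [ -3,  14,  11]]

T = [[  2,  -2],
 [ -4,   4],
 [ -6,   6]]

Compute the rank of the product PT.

1

First compute PT:
[[-60,  60],
 [ 16, -16],
 [-128, 128]]
Now row reduce the product.
R2 ← R2 + (4/15)·R1: [0, 0]
R3 ← R3 − (32/15)·R1: [0, 0]
1 nonzero row, so rank(PT) = 1.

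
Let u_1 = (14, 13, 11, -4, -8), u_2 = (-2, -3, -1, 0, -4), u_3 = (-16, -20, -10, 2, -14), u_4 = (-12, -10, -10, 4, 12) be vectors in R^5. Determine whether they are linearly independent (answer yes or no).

Form the matrix with these vectors as rows and row reduce.
R2 ← R2 + (1/7)·R1: [0, -8/7, 4/7, -4/7, -36/7]
R3 ← R3 + (8/7)·R1: [0, -36/7, 18/7, -18/7, -162/7]
R4 ← R4 + (6/7)·R1: [0, 8/7, -4/7, 4/7, 36/7]
R3 ← R3 − (9/2)·R2: [0, 0, 0, 0, 0]
R4 ← R4 + R2: [0, 0, 0, 0, 0]
2 nonzero rows, so the 4 vectors span a space of dimension 2.
Since 2 < 4, the vectors are linearly dependent.

no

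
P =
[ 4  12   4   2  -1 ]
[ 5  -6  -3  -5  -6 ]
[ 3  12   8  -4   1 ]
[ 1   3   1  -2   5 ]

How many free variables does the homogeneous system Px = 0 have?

1

Row reduce to echelon form.
R2 ← R2 − (5/4)·R1: [0, -21, -8, -15/2, -19/4]
R3 ← R3 − (3/4)·R1: [0, 3, 5, -11/2, 7/4]
R4 ← R4 − (1/4)·R1: [0, 0, 0, -5/2, 21/4]
R3 ← R3 + (1/7)·R2: [0, 0, 27/7, -46/7, 15/14]
4 nonzero rows, so rank(P) = 4.
P has 5 columns; by rank–nullity, nullity = 5 − 4 = 1.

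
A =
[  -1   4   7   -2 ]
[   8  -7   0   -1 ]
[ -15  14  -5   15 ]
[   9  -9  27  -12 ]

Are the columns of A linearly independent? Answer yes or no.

Row reduce A to echelon form.
R2 ← R2 + (8)·R1: [0, 25, 56, -17]
R3 ← R3 − (15)·R1: [0, -46, -110, 45]
R4 ← R4 + (9)·R1: [0, 27, 90, -30]
R3 ← R3 + (46/25)·R2: [0, 0, -174/25, 343/25]
R4 ← R4 − (27/25)·R2: [0, 0, 738/25, -291/25]
R4 ← R4 + (123/29)·R3: [0, 0, 0, 1350/29]
4 pivots among 4 columns.
Every column is a pivot column, so the columns are linearly independent.

yes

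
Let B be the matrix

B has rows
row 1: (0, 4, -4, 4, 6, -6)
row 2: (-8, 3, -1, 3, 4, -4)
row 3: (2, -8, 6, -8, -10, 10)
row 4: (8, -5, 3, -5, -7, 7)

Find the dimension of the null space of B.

3

Row reduce to echelon form.
Swap R1 ↔ R2
R3 ← R3 + (1/4)·R1: [0, -29/4, 23/4, -29/4, -9, 9]
R4 ← R4 + R1: [0, -2, 2, -2, -3, 3]
R3 ← R3 + (29/16)·R2: [0, 0, -3/2, 0, 15/8, -15/8]
R4 ← R4 + (1/2)·R2: [0, 0, 0, 0, 0, 0]
3 nonzero rows, so rank(B) = 3.
B has 6 columns; by rank–nullity, nullity = 6 − 3 = 3.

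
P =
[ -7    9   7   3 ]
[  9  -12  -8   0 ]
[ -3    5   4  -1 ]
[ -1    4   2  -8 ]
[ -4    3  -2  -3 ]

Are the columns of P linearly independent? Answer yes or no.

Row reduce P to echelon form.
R2 ← R2 + (9/7)·R1: [0, -3/7, 1, 27/7]
R3 ← R3 − (3/7)·R1: [0, 8/7, 1, -16/7]
R4 ← R4 − (1/7)·R1: [0, 19/7, 1, -59/7]
R5 ← R5 − (4/7)·R1: [0, -15/7, -6, -33/7]
R3 ← R3 + (8/3)·R2: [0, 0, 11/3, 8]
R4 ← R4 + (19/3)·R2: [0, 0, 22/3, 16]
R5 ← R5 − (5)·R2: [0, 0, -11, -24]
R4 ← R4 − (2)·R3: [0, 0, 0, 0]
R5 ← R5 + (3)·R3: [0, 0, 0, 0]
3 pivots among 4 columns.
Only 3 < 4 pivot columns, so the columns are linearly dependent.

no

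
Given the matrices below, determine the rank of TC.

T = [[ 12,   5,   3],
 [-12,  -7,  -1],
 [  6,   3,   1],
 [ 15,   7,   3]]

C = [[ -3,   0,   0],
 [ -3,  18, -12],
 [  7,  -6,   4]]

1

First compute TC:
[[-30,  72, -48],
 [ 50, -120,  80],
 [-20,  48, -32],
 [-45, 108, -72]]
Now row reduce the product.
R2 ← R2 + (5/3)·R1: [0, 0, 0]
R3 ← R3 − (2/3)·R1: [0, 0, 0]
R4 ← R4 − (3/2)·R1: [0, 0, 0]
1 nonzero row, so rank(TC) = 1.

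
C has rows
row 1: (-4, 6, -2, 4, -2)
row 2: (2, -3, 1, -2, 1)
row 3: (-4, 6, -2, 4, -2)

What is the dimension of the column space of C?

Row reduce to echelon form.
R2 ← R2 + (1/2)·R1: [0, 0, 0, 0, 0]
R3 ← R3 − R1: [0, 0, 0, 0, 0]
Echelon form has 1 nonzero row, so rank(C) = 1.
The column space has dimension equal to the rank: 1.

1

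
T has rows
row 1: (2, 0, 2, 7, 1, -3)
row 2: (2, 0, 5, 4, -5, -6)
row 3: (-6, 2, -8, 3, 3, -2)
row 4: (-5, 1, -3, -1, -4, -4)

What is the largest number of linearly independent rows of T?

Row reduce to echelon form.
R2 ← R2 − R1: [0, 0, 3, -3, -6, -3]
R3 ← R3 + (3)·R1: [0, 2, -2, 24, 6, -11]
R4 ← R4 + (5/2)·R1: [0, 1, 2, 33/2, -3/2, -23/2]
Swap R2 ↔ R3
R4 ← R4 − (1/2)·R2: [0, 0, 3, 9/2, -9/2, -6]
R4 ← R4 − R3: [0, 0, 0, 15/2, 3/2, -3]
Echelon form has 4 nonzero rows, so rank(T) = 4.
The rank gives the maximum number of linearly independent rows: 4.

4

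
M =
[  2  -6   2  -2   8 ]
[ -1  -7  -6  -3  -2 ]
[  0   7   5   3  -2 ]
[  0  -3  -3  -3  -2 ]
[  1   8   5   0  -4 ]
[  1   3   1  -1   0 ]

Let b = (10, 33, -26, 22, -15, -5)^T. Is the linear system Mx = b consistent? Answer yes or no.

yes

Row reduce the augmented matrix [M | b].
R2 ← R2 + (1/2)·R1: [0, -10, -5, -4, 2, 38]
R5 ← R5 − (1/2)·R1: [0, 11, 4, 1, -8, -20]
R6 ← R6 − (1/2)·R1: [0, 6, 0, 0, -4, -10]
R3 ← R3 + (7/10)·R2: [0, 0, 3/2, 1/5, -3/5, 3/5]
R4 ← R4 − (3/10)·R2: [0, 0, -3/2, -9/5, -13/5, 53/5]
R5 ← R5 + (11/10)·R2: [0, 0, -3/2, -17/5, -29/5, 109/5]
R6 ← R6 + (3/5)·R2: [0, 0, -3, -12/5, -14/5, 64/5]
R4 ← R4 + R3: [0, 0, 0, -8/5, -16/5, 56/5]
R5 ← R5 + R3: [0, 0, 0, -16/5, -32/5, 112/5]
R6 ← R6 + (2)·R3: [0, 0, 0, -2, -4, 14]
R5 ← R5 − (2)·R4: [0, 0, 0, 0, 0, 0]
R6 ← R6 − (5/4)·R4: [0, 0, 0, 0, 0, 0]
The echelon form has 4 nonzero rows, and every pivot lies in the first 5 columns, so rank(M) = rank([M|b]) = 4.
The system is consistent.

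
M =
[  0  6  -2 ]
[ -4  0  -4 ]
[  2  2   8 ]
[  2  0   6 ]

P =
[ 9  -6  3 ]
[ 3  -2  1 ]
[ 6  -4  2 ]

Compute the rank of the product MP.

1

First compute MP:
[[  6,  -4,   2],
 [-60,  40, -20],
 [ 72, -48,  24],
 [ 54, -36,  18]]
Now row reduce the product.
R2 ← R2 + (10)·R1: [0, 0, 0]
R3 ← R3 − (12)·R1: [0, 0, 0]
R4 ← R4 − (9)·R1: [0, 0, 0]
1 nonzero row, so rank(MP) = 1.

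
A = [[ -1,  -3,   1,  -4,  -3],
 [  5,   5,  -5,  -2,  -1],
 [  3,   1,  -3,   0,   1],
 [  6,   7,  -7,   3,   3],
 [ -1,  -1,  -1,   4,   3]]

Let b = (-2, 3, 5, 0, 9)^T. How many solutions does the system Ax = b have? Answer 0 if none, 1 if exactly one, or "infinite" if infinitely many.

0

Row reduce the augmented matrix [A | b].
R2 ← R2 + (5)·R1: [0, -10, 0, -22, -16, -7]
R3 ← R3 + (3)·R1: [0, -8, 0, -12, -8, -1]
R4 ← R4 + (6)·R1: [0, -11, -1, -21, -15, -12]
R5 ← R5 − R1: [0, 2, -2, 8, 6, 11]
R3 ← R3 − (4/5)·R2: [0, 0, 0, 28/5, 24/5, 23/5]
R4 ← R4 − (11/10)·R2: [0, 0, -1, 16/5, 13/5, -43/10]
R5 ← R5 + (1/5)·R2: [0, 0, -2, 18/5, 14/5, 48/5]
Swap R3 ↔ R4
R5 ← R5 − (2)·R3: [0, 0, 0, -14/5, -12/5, 91/5]
R5 ← R5 + (1/2)·R4: [0, 0, 0, 0, 0, 41/2]
The echelon form has 5 nonzero rows; the last pivot sits in the augmented column, so rank(A) = 4 but rank([A|b]) = 5.
Since the ranks differ, the system is inconsistent.
It has no solutions.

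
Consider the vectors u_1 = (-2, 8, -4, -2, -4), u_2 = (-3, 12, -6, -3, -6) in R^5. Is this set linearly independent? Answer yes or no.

no

Form the matrix with these vectors as rows and row reduce.
R2 ← R2 − (3/2)·R1: [0, 0, 0, 0, 0]
1 nonzero row, so the 2 vectors span a space of dimension 1.
Since 1 < 2, the vectors are linearly dependent.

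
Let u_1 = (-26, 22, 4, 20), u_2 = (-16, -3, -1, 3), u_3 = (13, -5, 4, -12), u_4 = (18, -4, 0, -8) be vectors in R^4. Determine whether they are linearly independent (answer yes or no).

no

Form the matrix with these vectors as rows and row reduce.
R2 ← R2 − (8/13)·R1: [0, -215/13, -45/13, -121/13]
R3 ← R3 + (1/2)·R1: [0, 6, 6, -2]
R4 ← R4 + (9/13)·R1: [0, 146/13, 36/13, 76/13]
R3 ← R3 + (78/215)·R2: [0, 0, 204/43, -1156/215]
R4 ← R4 + (146/215)·R2: [0, 0, 18/43, -102/215]
R4 ← R4 − (3/34)·R3: [0, 0, 0, 0]
3 nonzero rows, so the 4 vectors span a space of dimension 3.
Since 3 < 4, the vectors are linearly dependent.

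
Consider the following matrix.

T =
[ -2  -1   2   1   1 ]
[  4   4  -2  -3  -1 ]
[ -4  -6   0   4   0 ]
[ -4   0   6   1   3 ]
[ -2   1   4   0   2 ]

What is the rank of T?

2

Row reduce to echelon form.
R2 ← R2 + (2)·R1: [0, 2, 2, -1, 1]
R3 ← R3 − (2)·R1: [0, -4, -4, 2, -2]
R4 ← R4 − (2)·R1: [0, 2, 2, -1, 1]
R5 ← R5 − R1: [0, 2, 2, -1, 1]
R3 ← R3 + (2)·R2: [0, 0, 0, 0, 0]
R4 ← R4 − R2: [0, 0, 0, 0, 0]
R5 ← R5 − R2: [0, 0, 0, 0, 0]
Echelon form has 2 nonzero rows, so rank(T) = 2.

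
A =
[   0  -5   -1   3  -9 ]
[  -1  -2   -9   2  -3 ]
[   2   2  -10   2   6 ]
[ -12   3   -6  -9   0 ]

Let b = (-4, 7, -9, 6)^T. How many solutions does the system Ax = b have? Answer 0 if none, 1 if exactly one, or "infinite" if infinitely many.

Row reduce the augmented matrix [A | b].
Swap R1 ↔ R2
R3 ← R3 + (2)·R1: [0, -2, -28, 6, 0, 5]
R4 ← R4 − (12)·R1: [0, 27, 102, -33, 36, -78]
R3 ← R3 − (2/5)·R2: [0, 0, -138/5, 24/5, 18/5, 33/5]
R4 ← R4 + (27/5)·R2: [0, 0, 483/5, -84/5, -63/5, -498/5]
R4 ← R4 + (7/2)·R3: [0, 0, 0, 0, 0, -153/2]
The echelon form has 4 nonzero rows; the last pivot sits in the augmented column, so rank(A) = 3 but rank([A|b]) = 4.
Since the ranks differ, the system is inconsistent.
It has no solutions.

0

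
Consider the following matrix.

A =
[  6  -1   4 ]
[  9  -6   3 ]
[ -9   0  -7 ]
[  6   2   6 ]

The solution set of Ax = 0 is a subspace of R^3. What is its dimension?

1

Row reduce to echelon form.
R2 ← R2 − (3/2)·R1: [0, -9/2, -3]
R3 ← R3 + (3/2)·R1: [0, -3/2, -1]
R4 ← R4 − R1: [0, 3, 2]
R3 ← R3 − (1/3)·R2: [0, 0, 0]
R4 ← R4 + (2/3)·R2: [0, 0, 0]
2 nonzero rows, so rank(A) = 2.
A has 3 columns; by rank–nullity, nullity = 3 − 2 = 1.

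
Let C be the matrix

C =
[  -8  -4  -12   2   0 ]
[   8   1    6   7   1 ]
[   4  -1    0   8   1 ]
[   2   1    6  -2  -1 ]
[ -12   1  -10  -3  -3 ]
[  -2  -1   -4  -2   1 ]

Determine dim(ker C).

1

Row reduce to echelon form.
R2 ← R2 + R1: [0, -3, -6, 9, 1]
R3 ← R3 + (1/2)·R1: [0, -3, -6, 9, 1]
R4 ← R4 + (1/4)·R1: [0, 0, 3, -3/2, -1]
R5 ← R5 − (3/2)·R1: [0, 7, 8, -6, -3]
R6 ← R6 − (1/4)·R1: [0, 0, -1, -5/2, 1]
R3 ← R3 − R2: [0, 0, 0, 0, 0]
R5 ← R5 + (7/3)·R2: [0, 0, -6, 15, -2/3]
Swap R3 ↔ R4
R5 ← R5 + (2)·R3: [0, 0, 0, 12, -8/3]
R6 ← R6 + (1/3)·R3: [0, 0, 0, -3, 2/3]
Swap R4 ↔ R5
R6 ← R6 + (1/4)·R4: [0, 0, 0, 0, 0]
4 nonzero rows, so rank(C) = 4.
C has 5 columns; by rank–nullity, nullity = 5 − 4 = 1.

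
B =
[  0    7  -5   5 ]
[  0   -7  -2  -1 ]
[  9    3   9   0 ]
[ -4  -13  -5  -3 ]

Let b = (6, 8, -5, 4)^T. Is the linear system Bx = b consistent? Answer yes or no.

Row reduce the augmented matrix [B | b].
Swap R1 ↔ R3
R4 ← R4 + (4/9)·R1: [0, -35/3, -1, -3, 16/9]
R3 ← R3 + R2: [0, 0, -7, 4, 14]
R4 ← R4 − (5/3)·R2: [0, 0, 7/3, -4/3, -104/9]
R4 ← R4 + (1/3)·R3: [0, 0, 0, 0, -62/9]
The echelon form has 4 nonzero rows; the last pivot sits in the augmented column, so rank(B) = 3 but rank([B|b]) = 4.
Since the ranks differ, the system is inconsistent.

no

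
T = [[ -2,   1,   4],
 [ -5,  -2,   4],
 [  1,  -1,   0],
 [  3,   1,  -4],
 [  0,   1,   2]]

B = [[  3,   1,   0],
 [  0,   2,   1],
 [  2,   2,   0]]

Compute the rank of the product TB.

3

First compute TB:
[[  2,   8,   1],
 [ -7,  -1,  -2],
 [  3,  -1,  -1],
 [  1,  -3,   1],
 [  4,   6,   1]]
Now row reduce the product.
R2 ← R2 + (7/2)·R1: [0, 27, 3/2]
R3 ← R3 − (3/2)·R1: [0, -13, -5/2]
R4 ← R4 − (1/2)·R1: [0, -7, 1/2]
R5 ← R5 − (2)·R1: [0, -10, -1]
R3 ← R3 + (13/27)·R2: [0, 0, -16/9]
R4 ← R4 + (7/27)·R2: [0, 0, 8/9]
R5 ← R5 + (10/27)·R2: [0, 0, -4/9]
R4 ← R4 + (1/2)·R3: [0, 0, 0]
R5 ← R5 − (1/4)·R3: [0, 0, 0]
3 nonzero rows, so rank(TB) = 3.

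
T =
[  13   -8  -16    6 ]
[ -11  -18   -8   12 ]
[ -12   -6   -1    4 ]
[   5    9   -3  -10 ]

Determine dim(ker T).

Row reduce to echelon form.
R2 ← R2 + (11/13)·R1: [0, -322/13, -280/13, 222/13]
R3 ← R3 + (12/13)·R1: [0, -174/13, -205/13, 124/13]
R4 ← R4 − (5/13)·R1: [0, 157/13, 41/13, -160/13]
R3 ← R3 − (87/161)·R2: [0, 0, -95/23, 50/161]
R4 ← R4 + (157/322)·R2: [0, 0, -169/23, -641/161]
R4 ← R4 − (169/95)·R3: [0, 0, 0, -603/133]
4 nonzero rows, so rank(T) = 4.
T has 4 columns; by rank–nullity, nullity = 4 − 4 = 0.

0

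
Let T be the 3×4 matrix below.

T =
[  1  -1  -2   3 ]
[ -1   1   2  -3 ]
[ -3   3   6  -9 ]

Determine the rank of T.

1

Row reduce to echelon form.
R2 ← R2 + R1: [0, 0, 0, 0]
R3 ← R3 + (3)·R1: [0, 0, 0, 0]
Echelon form has 1 nonzero row, so rank(T) = 1.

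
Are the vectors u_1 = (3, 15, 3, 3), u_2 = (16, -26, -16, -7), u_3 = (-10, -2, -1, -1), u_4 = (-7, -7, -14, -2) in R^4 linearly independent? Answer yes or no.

yes

Form the matrix with these vectors as rows and row reduce.
R2 ← R2 − (16/3)·R1: [0, -106, -32, -23]
R3 ← R3 + (10/3)·R1: [0, 48, 9, 9]
R4 ← R4 + (7/3)·R1: [0, 28, -7, 5]
R3 ← R3 + (24/53)·R2: [0, 0, -291/53, -75/53]
R4 ← R4 + (14/53)·R2: [0, 0, -819/53, -57/53]
R4 ← R4 − (273/97)·R3: [0, 0, 0, 282/97]
4 nonzero rows, so the 4 vectors span a space of dimension 4.
Since 4 = 4, the vectors are linearly independent.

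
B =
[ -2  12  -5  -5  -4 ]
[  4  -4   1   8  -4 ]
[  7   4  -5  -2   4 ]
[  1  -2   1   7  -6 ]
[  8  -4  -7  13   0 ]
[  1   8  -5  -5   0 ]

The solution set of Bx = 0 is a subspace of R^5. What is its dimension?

Row reduce to echelon form.
R2 ← R2 + (2)·R1: [0, 20, -9, -2, -12]
R3 ← R3 + (7/2)·R1: [0, 46, -45/2, -39/2, -10]
R4 ← R4 + (1/2)·R1: [0, 4, -3/2, 9/2, -8]
R5 ← R5 + (4)·R1: [0, 44, -27, -7, -16]
R6 ← R6 + (1/2)·R1: [0, 14, -15/2, -15/2, -2]
R3 ← R3 − (23/10)·R2: [0, 0, -9/5, -149/10, 88/5]
R4 ← R4 − (1/5)·R2: [0, 0, 3/10, 49/10, -28/5]
R5 ← R5 − (11/5)·R2: [0, 0, -36/5, -13/5, 52/5]
R6 ← R6 − (7/10)·R2: [0, 0, -6/5, -61/10, 32/5]
R4 ← R4 + (1/6)·R3: [0, 0, 0, 29/12, -8/3]
R5 ← R5 − (4)·R3: [0, 0, 0, 57, -60]
R6 ← R6 − (2/3)·R3: [0, 0, 0, 23/6, -16/3]
R5 ← R5 − (684/29)·R4: [0, 0, 0, 0, 84/29]
R6 ← R6 − (46/29)·R4: [0, 0, 0, 0, -32/29]
R6 ← R6 + (8/21)·R5: [0, 0, 0, 0, 0]
5 nonzero rows, so rank(B) = 5.
B has 5 columns; by rank–nullity, nullity = 5 − 5 = 0.

0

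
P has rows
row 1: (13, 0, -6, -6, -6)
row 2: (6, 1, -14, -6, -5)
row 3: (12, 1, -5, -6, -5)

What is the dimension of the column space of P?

Row reduce to echelon form.
R2 ← R2 − (6/13)·R1: [0, 1, -146/13, -42/13, -29/13]
R3 ← R3 − (12/13)·R1: [0, 1, 7/13, -6/13, 7/13]
R3 ← R3 − R2: [0, 0, 153/13, 36/13, 36/13]
Echelon form has 3 nonzero rows, so rank(P) = 3.
The column space has dimension equal to the rank: 3.

3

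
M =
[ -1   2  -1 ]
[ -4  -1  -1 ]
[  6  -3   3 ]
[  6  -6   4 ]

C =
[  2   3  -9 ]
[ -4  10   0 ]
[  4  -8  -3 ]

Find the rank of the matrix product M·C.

2

First compute MC:
[[-14,  25,  12],
 [ -8, -14,  39],
 [ 36, -36, -63],
 [ 52, -74, -66]]
Now row reduce the product.
R2 ← R2 − (4/7)·R1: [0, -198/7, 225/7]
R3 ← R3 + (18/7)·R1: [0, 198/7, -225/7]
R4 ← R4 + (26/7)·R1: [0, 132/7, -150/7]
R3 ← R3 + R2: [0, 0, 0]
R4 ← R4 + (2/3)·R2: [0, 0, 0]
2 nonzero rows, so rank(MC) = 2.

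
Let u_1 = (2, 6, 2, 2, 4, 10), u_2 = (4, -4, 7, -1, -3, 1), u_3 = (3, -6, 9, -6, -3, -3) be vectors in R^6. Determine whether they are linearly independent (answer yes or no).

yes

Form the matrix with these vectors as rows and row reduce.
R2 ← R2 − (2)·R1: [0, -16, 3, -5, -11, -19]
R3 ← R3 − (3/2)·R1: [0, -15, 6, -9, -9, -18]
R3 ← R3 − (15/16)·R2: [0, 0, 51/16, -69/16, 21/16, -3/16]
3 nonzero rows, so the 3 vectors span a space of dimension 3.
Since 3 = 3, the vectors are linearly independent.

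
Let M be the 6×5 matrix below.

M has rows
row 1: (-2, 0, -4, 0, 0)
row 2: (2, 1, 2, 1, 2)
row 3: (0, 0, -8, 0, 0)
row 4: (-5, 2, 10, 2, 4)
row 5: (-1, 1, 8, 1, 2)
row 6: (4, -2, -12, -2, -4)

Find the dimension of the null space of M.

Row reduce to echelon form.
R2 ← R2 + R1: [0, 1, -2, 1, 2]
R4 ← R4 − (5/2)·R1: [0, 2, 20, 2, 4]
R5 ← R5 − (1/2)·R1: [0, 1, 10, 1, 2]
R6 ← R6 + (2)·R1: [0, -2, -20, -2, -4]
R4 ← R4 − (2)·R2: [0, 0, 24, 0, 0]
R5 ← R5 − R2: [0, 0, 12, 0, 0]
R6 ← R6 + (2)·R2: [0, 0, -24, 0, 0]
R4 ← R4 + (3)·R3: [0, 0, 0, 0, 0]
R5 ← R5 + (3/2)·R3: [0, 0, 0, 0, 0]
R6 ← R6 − (3)·R3: [0, 0, 0, 0, 0]
3 nonzero rows, so rank(M) = 3.
M has 5 columns; by rank–nullity, nullity = 5 − 3 = 2.

2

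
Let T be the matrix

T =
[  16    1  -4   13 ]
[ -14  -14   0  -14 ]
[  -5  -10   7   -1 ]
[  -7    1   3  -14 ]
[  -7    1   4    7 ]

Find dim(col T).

4

Row reduce to echelon form.
R2 ← R2 + (7/8)·R1: [0, -105/8, -7/2, -21/8]
R3 ← R3 + (5/16)·R1: [0, -155/16, 23/4, 49/16]
R4 ← R4 + (7/16)·R1: [0, 23/16, 5/4, -133/16]
R5 ← R5 + (7/16)·R1: [0, 23/16, 9/4, 203/16]
R3 ← R3 − (31/42)·R2: [0, 0, 25/3, 5]
R4 ← R4 + (23/210)·R2: [0, 0, 13/15, -43/5]
R5 ← R5 + (23/210)·R2: [0, 0, 28/15, 62/5]
R4 ← R4 − (13/125)·R3: [0, 0, 0, -228/25]
R5 ← R5 − (28/125)·R3: [0, 0, 0, 282/25]
R5 ← R5 + (47/38)·R4: [0, 0, 0, 0]
Echelon form has 4 nonzero rows, so rank(T) = 4.
The column space has dimension equal to the rank: 4.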